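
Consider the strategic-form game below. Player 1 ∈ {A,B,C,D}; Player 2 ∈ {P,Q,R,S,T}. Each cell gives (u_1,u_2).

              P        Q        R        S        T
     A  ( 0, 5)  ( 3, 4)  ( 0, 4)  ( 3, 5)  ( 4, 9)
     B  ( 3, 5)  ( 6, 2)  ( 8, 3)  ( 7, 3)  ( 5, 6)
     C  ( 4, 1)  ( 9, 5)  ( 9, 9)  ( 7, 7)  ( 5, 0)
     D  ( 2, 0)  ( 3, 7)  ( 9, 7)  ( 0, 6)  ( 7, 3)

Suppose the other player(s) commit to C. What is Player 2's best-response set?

u_2(P vs C) = 1
u_2(Q vs C) = 5
u_2(R vs C) = 9
u_2(S vs C) = 7
u_2(T vs C) = 0
max payoff 9 at {R}

BR_2 = {R}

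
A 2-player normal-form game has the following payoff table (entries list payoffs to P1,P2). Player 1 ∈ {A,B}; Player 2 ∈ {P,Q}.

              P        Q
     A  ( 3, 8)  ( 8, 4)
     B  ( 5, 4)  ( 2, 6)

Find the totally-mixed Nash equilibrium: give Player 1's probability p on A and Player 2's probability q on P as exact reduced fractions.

p=1/3, q=3/4

P1 indiff ⇒ q·3+(1-q)·8 = q·5+(1-q)·2 ⇒ q(-2) = (1-q)(-6) ⇒ q = 3/4
P2 indiff ⇒ p·8+(1-p)·4 = p·4+(1-p)·6 ⇒ p(4) = (1-p)(2) ⇒ p = 1/3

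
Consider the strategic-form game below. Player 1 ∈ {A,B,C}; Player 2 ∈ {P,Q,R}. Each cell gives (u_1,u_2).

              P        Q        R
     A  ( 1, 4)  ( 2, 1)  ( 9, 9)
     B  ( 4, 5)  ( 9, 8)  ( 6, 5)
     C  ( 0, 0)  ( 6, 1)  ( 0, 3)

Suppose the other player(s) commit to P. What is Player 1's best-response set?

P1 best: {B}

u_1(A vs P) = 1
u_1(B vs P) = 4
u_1(C vs P) = 0
max payoff 4 at {B}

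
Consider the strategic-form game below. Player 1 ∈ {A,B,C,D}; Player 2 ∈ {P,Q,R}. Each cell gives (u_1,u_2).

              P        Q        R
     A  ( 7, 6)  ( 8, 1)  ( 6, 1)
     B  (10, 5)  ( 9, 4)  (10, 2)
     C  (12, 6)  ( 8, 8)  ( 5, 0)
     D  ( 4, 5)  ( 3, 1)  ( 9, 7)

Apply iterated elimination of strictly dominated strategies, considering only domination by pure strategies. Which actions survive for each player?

P1 drop A (B beats it: P:10>7 Q:9>8 R:10>6)
P1 drop D (B beats it: P:10>4 Q:9>3 R:10>9)
P2 drop R (P beats it: B:5>2 C:6>0)
P1→{B,C} P2→{P,Q}

Survivors P1:{B,C} P2:{P,Q}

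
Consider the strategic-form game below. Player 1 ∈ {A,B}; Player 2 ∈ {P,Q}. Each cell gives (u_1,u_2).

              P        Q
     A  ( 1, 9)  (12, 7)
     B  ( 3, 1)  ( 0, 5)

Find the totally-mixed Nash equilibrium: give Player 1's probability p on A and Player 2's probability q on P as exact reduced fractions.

P1 indiff ⇒ q·1+(1-q)·12 = q·3+(1-q)·0 ⇒ q(-2) = (1-q)(-12) ⇒ q = 6/7
P2 indiff ⇒ p·9+(1-p)·1 = p·7+(1-p)·5 ⇒ p(2) = (1-p)(4) ⇒ p = 2/3

p=2/3, q=6/7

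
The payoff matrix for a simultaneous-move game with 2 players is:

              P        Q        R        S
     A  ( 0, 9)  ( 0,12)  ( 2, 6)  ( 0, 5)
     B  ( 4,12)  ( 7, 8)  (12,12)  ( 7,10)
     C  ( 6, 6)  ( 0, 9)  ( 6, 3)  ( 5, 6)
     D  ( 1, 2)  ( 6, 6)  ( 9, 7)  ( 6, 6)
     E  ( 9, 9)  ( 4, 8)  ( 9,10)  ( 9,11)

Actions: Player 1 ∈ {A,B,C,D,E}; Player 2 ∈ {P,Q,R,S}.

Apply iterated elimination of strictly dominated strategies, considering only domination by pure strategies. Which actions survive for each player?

Survivors P1:{B,E} P2:{P,R,S}

P1 drop A (B beats it: P:4>0 Q:7>0 R:12>2 S:7>0)
P1 drop C (E beats it: P:9>6 Q:4>0 R:9>6 S:9>5)
P1 drop D (B beats it: P:4>1 Q:7>6 R:12>9 S:7>6)
P2 drop Q (P beats it: B:12>8 E:9>8)
P1→{B,E} P2→{P,R,S}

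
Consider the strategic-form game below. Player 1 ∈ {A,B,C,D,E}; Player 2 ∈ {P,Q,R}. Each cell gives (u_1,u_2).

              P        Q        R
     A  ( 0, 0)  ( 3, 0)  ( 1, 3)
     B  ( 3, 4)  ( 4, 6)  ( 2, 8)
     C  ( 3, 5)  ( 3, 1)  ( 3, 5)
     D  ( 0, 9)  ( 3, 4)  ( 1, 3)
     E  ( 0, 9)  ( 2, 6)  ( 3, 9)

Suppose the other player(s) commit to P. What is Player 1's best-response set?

BR_1 = {B,C}

u_1(A vs P) = 0
u_1(B vs P) = 3
u_1(C vs P) = 3
u_1(D vs P) = 0
u_1(E vs P) = 0
max payoff 3 at {B,C}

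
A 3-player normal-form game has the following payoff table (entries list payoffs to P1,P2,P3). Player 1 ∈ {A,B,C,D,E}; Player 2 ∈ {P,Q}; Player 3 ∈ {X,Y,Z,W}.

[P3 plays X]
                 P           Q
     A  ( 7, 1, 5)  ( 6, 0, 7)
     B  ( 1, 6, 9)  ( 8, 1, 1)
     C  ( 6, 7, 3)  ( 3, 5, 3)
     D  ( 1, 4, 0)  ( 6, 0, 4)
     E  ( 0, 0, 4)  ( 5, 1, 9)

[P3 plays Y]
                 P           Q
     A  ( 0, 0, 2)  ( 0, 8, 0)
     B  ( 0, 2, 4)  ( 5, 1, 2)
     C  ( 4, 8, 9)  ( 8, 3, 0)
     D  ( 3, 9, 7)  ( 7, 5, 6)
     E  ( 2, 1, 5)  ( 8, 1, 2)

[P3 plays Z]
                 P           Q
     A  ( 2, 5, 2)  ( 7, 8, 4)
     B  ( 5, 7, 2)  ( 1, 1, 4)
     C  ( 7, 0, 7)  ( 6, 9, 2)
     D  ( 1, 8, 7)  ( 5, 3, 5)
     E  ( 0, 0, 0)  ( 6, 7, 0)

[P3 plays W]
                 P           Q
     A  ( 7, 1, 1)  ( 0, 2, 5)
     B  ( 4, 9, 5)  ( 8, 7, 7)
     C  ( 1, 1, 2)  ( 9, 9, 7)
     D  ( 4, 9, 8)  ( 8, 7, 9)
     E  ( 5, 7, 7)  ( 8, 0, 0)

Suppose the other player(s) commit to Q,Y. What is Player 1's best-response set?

argmax u_1 = {C,E}

u_1(A vs Q,Y) = 0
u_1(B vs Q,Y) = 5
u_1(C vs Q,Y) = 8
u_1(D vs Q,Y) = 7
u_1(E vs Q,Y) = 8
max payoff 8 at {C,E}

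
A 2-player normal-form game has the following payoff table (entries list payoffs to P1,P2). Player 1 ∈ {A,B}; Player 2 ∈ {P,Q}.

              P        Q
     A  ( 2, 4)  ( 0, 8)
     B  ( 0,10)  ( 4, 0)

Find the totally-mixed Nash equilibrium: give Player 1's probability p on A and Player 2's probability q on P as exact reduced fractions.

P1 indiff ⇒ q·2+(1-q)·0 = q·0+(1-q)·4 ⇒ q(2) = (1-q)(4) ⇒ q = 2/3
P2 indiff ⇒ p·4+(1-p)·10 = p·8+(1-p)·0 ⇒ p(-4) = (1-p)(-10) ⇒ p = 5/7

(p,q) = (5/7, 2/3)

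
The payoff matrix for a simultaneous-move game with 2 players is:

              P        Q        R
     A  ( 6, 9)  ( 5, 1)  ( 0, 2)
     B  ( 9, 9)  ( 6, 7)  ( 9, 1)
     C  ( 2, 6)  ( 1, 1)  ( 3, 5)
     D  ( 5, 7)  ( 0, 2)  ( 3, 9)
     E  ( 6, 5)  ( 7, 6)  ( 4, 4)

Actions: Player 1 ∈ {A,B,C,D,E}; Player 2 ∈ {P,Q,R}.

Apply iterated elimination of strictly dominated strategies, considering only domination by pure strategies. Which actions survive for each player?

Survivors P1:{B,E} P2:{P,Q}

P1 drop A (B beats it: P:9>6 Q:6>5 R:9>0)
P1 drop C (B beats it: P:9>2 Q:6>1 R:9>3)
P1 drop D (B beats it: P:9>5 Q:6>0 R:9>3)
P2 drop R (P beats it: B:9>1 E:5>4)
P1→{B,E} P2→{P,Q}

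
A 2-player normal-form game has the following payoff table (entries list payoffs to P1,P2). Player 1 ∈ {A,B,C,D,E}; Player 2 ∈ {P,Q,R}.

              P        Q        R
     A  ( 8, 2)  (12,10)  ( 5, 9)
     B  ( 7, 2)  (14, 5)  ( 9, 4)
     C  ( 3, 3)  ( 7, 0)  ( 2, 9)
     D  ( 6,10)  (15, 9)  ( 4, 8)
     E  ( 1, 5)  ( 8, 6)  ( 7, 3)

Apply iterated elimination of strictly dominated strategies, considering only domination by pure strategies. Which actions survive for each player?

IESDS → P1:{A,B,D} P2:{P,Q}

P1 drop C (A beats it: P:8>3 Q:12>7 R:5>2)
P1 drop E (B beats it: P:7>1 Q:14>8 R:9>7)
P2 drop R (Q beats it: A:10>9 B:5>4 D:9>8)
P1→{A,B,D} P2→{P,Q}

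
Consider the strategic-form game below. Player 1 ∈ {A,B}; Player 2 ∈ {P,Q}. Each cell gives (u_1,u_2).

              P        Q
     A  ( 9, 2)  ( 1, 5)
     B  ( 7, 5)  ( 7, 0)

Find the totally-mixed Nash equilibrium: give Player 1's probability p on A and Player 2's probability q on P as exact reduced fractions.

P1 indiff ⇒ q·9+(1-q)·1 = q·7+(1-q)·7 ⇒ q(2) = (1-q)(6) ⇒ q = 3/4
P2 indiff ⇒ p·2+(1-p)·5 = p·5+(1-p)·0 ⇒ p(-3) = (1-p)(-5) ⇒ p = 5/8

(p,q) = (5/8, 3/4)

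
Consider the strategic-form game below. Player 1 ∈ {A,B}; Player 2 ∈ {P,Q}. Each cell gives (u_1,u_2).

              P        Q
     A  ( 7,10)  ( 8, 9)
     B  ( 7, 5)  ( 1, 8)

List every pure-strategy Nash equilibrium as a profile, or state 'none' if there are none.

PSNE = {(A,P)}

(A,P): NE
(A,Q): not NE [P2→P gives 10>9]
(B,P): not NE [P2→Q gives 8>5]
(B,Q): not NE [P1→A gives 8>1]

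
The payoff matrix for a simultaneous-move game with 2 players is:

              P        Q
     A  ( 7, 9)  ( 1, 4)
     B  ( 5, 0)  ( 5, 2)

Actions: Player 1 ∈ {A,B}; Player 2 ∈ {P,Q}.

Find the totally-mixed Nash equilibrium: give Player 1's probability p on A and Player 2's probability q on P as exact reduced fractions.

P1 mixes 2/7 on A; P2 mixes 2/3 on P

P1 indiff ⇒ q·7+(1-q)·1 = q·5+(1-q)·5 ⇒ q(2) = (1-q)(4) ⇒ q = 2/3
P2 indiff ⇒ p·9+(1-p)·0 = p·4+(1-p)·2 ⇒ p(5) = (1-p)(2) ⇒ p = 2/7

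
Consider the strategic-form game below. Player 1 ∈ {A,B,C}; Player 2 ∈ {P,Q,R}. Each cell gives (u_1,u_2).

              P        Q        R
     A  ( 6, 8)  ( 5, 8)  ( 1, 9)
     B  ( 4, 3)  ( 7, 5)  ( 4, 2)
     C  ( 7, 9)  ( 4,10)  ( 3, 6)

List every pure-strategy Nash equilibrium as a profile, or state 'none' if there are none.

(A,P): not NE [P1→C gives 7>6; P2→R gives 9>8]
(A,Q): not NE [P1→B gives 7>5; P2→R gives 9>8]
(A,R): not NE [P1→B gives 4>1]
(B,P): not NE [P1→C gives 7>4; P2→Q gives 5>3]
(B,Q): NE
(B,R): not NE [P2→Q gives 5>2]
(C,P): not NE [P2→Q gives 10>9]
(C,Q): not NE [P1→B gives 7>4]
(C,R): not NE [P1→B gives 4>3; P2→Q gives 10>6]

PSNE = {(B,Q)}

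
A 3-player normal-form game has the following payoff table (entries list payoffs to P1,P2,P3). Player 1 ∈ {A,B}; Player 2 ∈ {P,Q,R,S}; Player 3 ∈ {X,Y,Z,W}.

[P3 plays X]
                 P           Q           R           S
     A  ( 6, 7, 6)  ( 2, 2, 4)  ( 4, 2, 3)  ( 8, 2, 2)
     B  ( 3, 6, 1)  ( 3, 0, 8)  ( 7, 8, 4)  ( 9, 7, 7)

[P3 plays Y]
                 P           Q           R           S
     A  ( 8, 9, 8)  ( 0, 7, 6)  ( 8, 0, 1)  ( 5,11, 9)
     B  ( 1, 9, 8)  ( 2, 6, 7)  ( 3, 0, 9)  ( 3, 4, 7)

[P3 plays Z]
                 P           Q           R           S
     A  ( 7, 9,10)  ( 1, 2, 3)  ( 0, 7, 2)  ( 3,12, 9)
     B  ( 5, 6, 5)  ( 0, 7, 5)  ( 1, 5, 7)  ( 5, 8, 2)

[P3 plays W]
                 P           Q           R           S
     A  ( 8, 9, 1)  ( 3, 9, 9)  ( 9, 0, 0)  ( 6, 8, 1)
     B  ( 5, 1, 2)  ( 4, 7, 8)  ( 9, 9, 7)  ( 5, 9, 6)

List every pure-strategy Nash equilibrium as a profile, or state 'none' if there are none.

(A,P,X): not NE [P3→Z gives 10>6]
(A,P,Y): not NE [P2→S gives 11>9; P3→Z gives 10>8]
(A,P,Z): not NE [P2→S gives 12>9]
(A,P,W): not NE [P3→Z gives 10>1]
(A,Q,X): not NE [P1→B gives 3>2; P2→P gives 7>2; P3→W gives 9>4]
(A,Q,Y): not NE [P1→B gives 2>0; P2→S gives 11>7; P3→W gives 9>6]
(A,Q,Z): not NE [P2→S gives 12>2; P3→W gives 9>3]
(A,Q,W): not NE [P1→B gives 4>3]
(A,R,X): not NE [P1→B gives 7>4; P2→P gives 7>2]
(A,R,Y): not NE [P2→S gives 11>0; P3→X gives 3>1]
(A,R,Z): not NE [P1→B gives 1>0; P2→S gives 12>7; P3→X gives 3>2]
(A,R,W): not NE [P2→Q gives 9>0; P3→X gives 3>0]
(A,S,X): not NE [P1→B gives 9>8; P2→P gives 7>2; P3→Z gives 9>2]
(A,S,Y): NE
(A,S,Z): not NE [P1→B gives 5>3]
(A,S,W): not NE [P2→Q gives 9>8; P3→Z gives 9>1]
(B,P,X): not NE [P1→A gives 6>3; P2→R gives 8>6; P3→Y gives 8>1]
(B,P,Y): not NE [P1→A gives 8>1]
(B,P,Z): not NE [P1→A gives 7>5; P2→S gives 8>6; P3→Y gives 8>5]
(B,P,W): not NE [P1→A gives 8>5; P2→S gives 9>1; P3→Y gives 8>2]
(B,Q,X): not NE [P2→R gives 8>0]
(B,Q,Y): not NE [P2→P gives 9>6; P3→W gives 8>7]
(B,Q,Z): not NE [P1→A gives 1>0; P2→S gives 8>7; P3→W gives 8>5]
(B,Q,W): not NE [P2→S gives 9>7]
(B,R,X): not NE [P3→Y gives 9>4]
(B,R,Y): not NE [P1→A gives 8>3; P2→P gives 9>0]
(B,R,Z): not NE [P2→S gives 8>5; P3→Y gives 9>7]
(B,R,W): not NE [P3→Y gives 9>7]
(B,S,X): not NE [P2→R gives 8>7]
(B,S,Y): not NE [P1→A gives 5>3; P2→P gives 9>4]
(B,S,Z): not NE [P3→Y gives 7>2]
(B,S,W): not NE [P1→A gives 6>5; P3→Y gives 7>6]

NE set: (A,S,Y)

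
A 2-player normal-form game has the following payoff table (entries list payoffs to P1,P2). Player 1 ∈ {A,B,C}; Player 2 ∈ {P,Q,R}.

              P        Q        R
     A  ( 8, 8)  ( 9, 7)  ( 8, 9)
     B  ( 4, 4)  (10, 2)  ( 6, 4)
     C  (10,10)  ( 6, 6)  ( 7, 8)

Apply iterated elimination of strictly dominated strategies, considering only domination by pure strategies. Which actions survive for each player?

P2 drop Q (P beats it: A:8>7 B:4>2 C:10>6)
P1 drop B (A beats it: P:8>4 R:8>6)
P1→{A,C} P2→{P,R}

IESDS → P1:{A,C} P2:{P,R}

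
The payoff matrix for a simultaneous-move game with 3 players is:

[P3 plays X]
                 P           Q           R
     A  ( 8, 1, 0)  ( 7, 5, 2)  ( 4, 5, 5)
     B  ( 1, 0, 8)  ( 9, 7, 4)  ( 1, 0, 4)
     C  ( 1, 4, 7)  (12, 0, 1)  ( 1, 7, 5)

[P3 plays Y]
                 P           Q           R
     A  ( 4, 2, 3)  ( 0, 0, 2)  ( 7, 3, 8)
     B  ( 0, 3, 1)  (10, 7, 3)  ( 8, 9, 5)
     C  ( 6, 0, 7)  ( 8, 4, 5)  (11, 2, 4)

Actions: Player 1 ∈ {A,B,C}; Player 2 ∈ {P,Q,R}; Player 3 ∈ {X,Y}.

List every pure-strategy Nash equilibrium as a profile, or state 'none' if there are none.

PSNE: ∅

(A,P,X): not NE [P2→R gives 5>1; P3→Y gives 3>0]
(A,P,Y): not NE [P1→C gives 6>4; P2→R gives 3>2]
(A,Q,X): not NE [P1→C gives 12>7]
(A,Q,Y): not NE [P1→B gives 10>0; P2→R gives 3>0]
(A,R,X): not NE [P3→Y gives 8>5]
(A,R,Y): not NE [P1→C gives 11>7]
(B,P,X): not NE [P1→A gives 8>1; P2→Q gives 7>0]
(B,P,Y): not NE [P1→C gives 6>0; P2→R gives 9>3; P3→X gives 8>1]
(B,Q,X): not NE [P1→C gives 12>9]
(B,Q,Y): not NE [P2→R gives 9>7; P3→X gives 4>3]
(B,R,X): not NE [P1→A gives 4>1; P2→Q gives 7>0; P3→Y gives 5>4]
(B,R,Y): not NE [P1→C gives 11>8]
(C,P,X): not NE [P1→A gives 8>1; P2→R gives 7>4]
(C,P,Y): not NE [P2→Q gives 4>0]
(C,Q,X): not NE [P2→R gives 7>0; P3→Y gives 5>1]
(C,Q,Y): not NE [P1→B gives 10>8]
(C,R,X): not NE [P1→A gives 4>1]
(C,R,Y): not NE [P2→Q gives 4>2; P3→X gives 5>4]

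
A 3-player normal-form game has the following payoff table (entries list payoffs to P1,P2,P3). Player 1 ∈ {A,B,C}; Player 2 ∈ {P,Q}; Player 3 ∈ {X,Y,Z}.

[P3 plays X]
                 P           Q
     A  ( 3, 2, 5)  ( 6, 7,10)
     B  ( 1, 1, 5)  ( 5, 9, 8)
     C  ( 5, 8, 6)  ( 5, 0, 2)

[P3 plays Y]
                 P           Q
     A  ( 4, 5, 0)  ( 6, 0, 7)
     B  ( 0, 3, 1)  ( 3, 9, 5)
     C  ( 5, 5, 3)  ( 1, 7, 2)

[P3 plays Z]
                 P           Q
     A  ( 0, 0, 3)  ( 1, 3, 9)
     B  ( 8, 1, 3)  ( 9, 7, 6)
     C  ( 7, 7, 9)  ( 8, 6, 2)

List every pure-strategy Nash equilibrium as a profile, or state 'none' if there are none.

(A,P,X): not NE [P1→C gives 5>3; P2→Q gives 7>2]
(A,P,Y): not NE [P1→C gives 5>4; P3→X gives 5>0]
(A,P,Z): not NE [P1→B gives 8>0; P2→Q gives 3>0; P3→X gives 5>3]
(A,Q,X): NE
(A,Q,Y): not NE [P2→P gives 5>0; P3→X gives 10>7]
(A,Q,Z): not NE [P1→B gives 9>1; P3→X gives 10>9]
(B,P,X): not NE [P1→C gives 5>1; P2→Q gives 9>1]
(B,P,Y): not NE [P1→C gives 5>0; P2→Q gives 9>3; P3→X gives 5>1]
(B,P,Z): not NE [P2→Q gives 7>1; P3→X gives 5>3]
(B,Q,X): not NE [P1→A gives 6>5]
(B,Q,Y): not NE [P1→A gives 6>3; P3→X gives 8>5]
(B,Q,Z): not NE [P3→X gives 8>6]
(C,P,X): not NE [P3→Z gives 9>6]
(C,P,Y): not NE [P2→Q gives 7>5; P3→Z gives 9>3]
(C,P,Z): not NE [P1→B gives 8>7]
(C,Q,X): not NE [P1→A gives 6>5; P2→P gives 8>0]
(C,Q,Y): not NE [P1→A gives 6>1]
(C,Q,Z): not NE [P1→B gives 9>8; P2→P gives 7>6]

PSNE = {(A,Q,X)}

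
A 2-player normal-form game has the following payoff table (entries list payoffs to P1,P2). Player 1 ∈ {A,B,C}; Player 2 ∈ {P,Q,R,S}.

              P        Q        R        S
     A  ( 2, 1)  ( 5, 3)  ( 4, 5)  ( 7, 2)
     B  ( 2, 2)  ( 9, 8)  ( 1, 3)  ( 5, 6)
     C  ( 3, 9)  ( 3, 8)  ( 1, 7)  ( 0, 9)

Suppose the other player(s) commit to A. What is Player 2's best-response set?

u_2(P vs A) = 1
u_2(Q vs A) = 3
u_2(R vs A) = 5
u_2(S vs A) = 2
max payoff 5 at {R}

BR_2 = {R}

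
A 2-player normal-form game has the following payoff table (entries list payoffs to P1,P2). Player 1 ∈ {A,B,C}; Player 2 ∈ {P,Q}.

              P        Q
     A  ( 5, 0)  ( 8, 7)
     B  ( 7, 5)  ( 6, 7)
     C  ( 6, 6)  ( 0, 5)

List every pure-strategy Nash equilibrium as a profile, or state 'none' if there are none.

NE set: (A,Q)

(A,P): not NE [P1→B gives 7>5; P2→Q gives 7>0]
(A,Q): NE
(B,P): not NE [P2→Q gives 7>5]
(B,Q): not NE [P1→A gives 8>6]
(C,P): not NE [P1→B gives 7>6]
(C,Q): not NE [P1→A gives 8>0; P2→P gives 6>5]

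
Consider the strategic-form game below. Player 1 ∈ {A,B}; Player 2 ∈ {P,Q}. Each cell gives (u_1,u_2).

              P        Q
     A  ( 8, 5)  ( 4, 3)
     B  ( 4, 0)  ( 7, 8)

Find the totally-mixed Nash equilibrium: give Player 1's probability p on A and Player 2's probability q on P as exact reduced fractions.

P1 mixes 4/5 on A; P2 mixes 3/7 on P

P1 indiff ⇒ q·8+(1-q)·4 = q·4+(1-q)·7 ⇒ q(4) = (1-q)(3) ⇒ q = 3/7
P2 indiff ⇒ p·5+(1-p)·0 = p·3+(1-p)·8 ⇒ p(2) = (1-p)(8) ⇒ p = 4/5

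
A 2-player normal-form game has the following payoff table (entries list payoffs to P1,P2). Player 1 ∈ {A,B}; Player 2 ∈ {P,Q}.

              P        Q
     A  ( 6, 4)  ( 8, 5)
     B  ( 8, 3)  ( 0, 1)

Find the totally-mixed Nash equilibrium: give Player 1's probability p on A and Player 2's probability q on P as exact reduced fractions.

P1 indiff ⇒ q·6+(1-q)·8 = q·8+(1-q)·0 ⇒ q(-2) = (1-q)(-8) ⇒ q = 4/5
P2 indiff ⇒ p·4+(1-p)·3 = p·5+(1-p)·1 ⇒ p(-1) = (1-p)(-2) ⇒ p = 2/3

P1 mixes 2/3 on A; P2 mixes 4/5 on P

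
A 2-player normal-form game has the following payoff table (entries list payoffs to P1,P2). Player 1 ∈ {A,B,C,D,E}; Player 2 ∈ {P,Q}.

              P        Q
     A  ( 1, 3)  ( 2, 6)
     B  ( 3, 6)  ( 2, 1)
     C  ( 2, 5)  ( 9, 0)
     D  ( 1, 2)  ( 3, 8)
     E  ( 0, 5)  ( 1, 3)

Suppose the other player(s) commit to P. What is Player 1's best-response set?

u_1(A vs P) = 1
u_1(B vs P) = 3
u_1(C vs P) = 2
u_1(D vs P) = 1
u_1(E vs P) = 0
max payoff 3 at {B}

P1 best: {B}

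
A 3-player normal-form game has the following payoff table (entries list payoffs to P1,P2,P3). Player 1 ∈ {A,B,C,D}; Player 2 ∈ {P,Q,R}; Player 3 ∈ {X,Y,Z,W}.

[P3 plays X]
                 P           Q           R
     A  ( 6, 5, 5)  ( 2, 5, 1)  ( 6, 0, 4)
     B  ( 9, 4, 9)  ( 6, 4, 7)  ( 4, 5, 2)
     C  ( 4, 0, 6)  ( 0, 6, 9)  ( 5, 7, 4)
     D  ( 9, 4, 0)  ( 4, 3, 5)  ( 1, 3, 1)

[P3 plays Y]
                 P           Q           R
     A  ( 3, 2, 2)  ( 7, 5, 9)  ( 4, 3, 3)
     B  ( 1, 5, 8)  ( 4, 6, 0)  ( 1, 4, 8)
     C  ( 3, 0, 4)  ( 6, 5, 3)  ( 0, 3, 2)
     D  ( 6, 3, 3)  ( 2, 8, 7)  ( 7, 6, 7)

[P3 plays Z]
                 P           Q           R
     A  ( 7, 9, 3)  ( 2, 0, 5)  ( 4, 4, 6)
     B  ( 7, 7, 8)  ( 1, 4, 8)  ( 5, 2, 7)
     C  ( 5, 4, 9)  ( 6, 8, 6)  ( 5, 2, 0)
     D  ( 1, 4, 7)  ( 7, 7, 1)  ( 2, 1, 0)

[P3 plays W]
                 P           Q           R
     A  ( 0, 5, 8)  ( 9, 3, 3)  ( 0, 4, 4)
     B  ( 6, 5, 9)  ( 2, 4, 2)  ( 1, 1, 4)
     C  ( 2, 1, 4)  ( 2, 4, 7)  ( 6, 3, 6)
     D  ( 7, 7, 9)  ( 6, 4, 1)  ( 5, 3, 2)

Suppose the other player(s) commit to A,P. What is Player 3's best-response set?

u_3(X vs A,P) = 5
u_3(Y vs A,P) = 2
u_3(Z vs A,P) = 3
u_3(W vs A,P) = 8
max payoff 8 at {W}

BR_3 = {W}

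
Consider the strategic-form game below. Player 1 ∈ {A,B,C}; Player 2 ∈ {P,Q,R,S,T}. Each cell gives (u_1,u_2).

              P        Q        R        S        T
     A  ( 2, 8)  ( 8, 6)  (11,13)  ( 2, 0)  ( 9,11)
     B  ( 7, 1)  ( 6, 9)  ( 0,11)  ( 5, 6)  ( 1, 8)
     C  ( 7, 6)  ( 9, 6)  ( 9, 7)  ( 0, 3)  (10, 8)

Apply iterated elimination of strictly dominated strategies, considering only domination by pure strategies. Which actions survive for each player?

Remaining: P1:{A,C} P2:{R,T}

P2 drop P (R beats it: A:13>8 B:11>1 C:7>6)
P2 drop Q (R beats it: A:13>6 B:11>9 C:7>6)
P2 drop S (R beats it: A:13>0 B:11>6 C:7>3)
P1 drop B (A beats it: R:11>0 T:9>1)
P1→{A,C} P2→{R,T}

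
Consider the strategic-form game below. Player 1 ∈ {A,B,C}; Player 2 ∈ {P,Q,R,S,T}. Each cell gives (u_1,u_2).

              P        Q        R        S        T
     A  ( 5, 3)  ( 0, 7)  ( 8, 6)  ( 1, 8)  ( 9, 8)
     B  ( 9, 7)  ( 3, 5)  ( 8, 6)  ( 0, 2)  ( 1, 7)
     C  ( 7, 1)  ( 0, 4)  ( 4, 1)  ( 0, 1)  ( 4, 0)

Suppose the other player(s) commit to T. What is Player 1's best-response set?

u_1(A vs T) = 9
u_1(B vs T) = 1
u_1(C vs T) = 4
max payoff 9 at {A}

BR_1 = {A}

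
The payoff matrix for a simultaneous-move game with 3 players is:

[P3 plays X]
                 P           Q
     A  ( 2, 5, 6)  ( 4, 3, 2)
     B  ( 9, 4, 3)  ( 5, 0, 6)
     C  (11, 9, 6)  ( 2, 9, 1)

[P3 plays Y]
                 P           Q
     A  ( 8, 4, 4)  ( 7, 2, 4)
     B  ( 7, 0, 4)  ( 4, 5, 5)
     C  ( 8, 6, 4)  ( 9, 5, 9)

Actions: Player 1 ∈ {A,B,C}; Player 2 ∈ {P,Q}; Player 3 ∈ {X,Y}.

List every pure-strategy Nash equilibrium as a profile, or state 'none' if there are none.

(A,P,X): not NE [P1→C gives 11>2]
(A,P,Y): not NE [P3→X gives 6>4]
(A,Q,X): not NE [P1→B gives 5>4; P2→P gives 5>3; P3→Y gives 4>2]
(A,Q,Y): not NE [P1→C gives 9>7; P2→P gives 4>2]
(B,P,X): not NE [P1→C gives 11>9; P3→Y gives 4>3]
(B,P,Y): not NE [P1→C gives 8>7; P2→Q gives 5>0]
(B,Q,X): not NE [P2→P gives 4>0]
(B,Q,Y): not NE [P1→C gives 9>4; P3→X gives 6>5]
(C,P,X): NE
(C,P,Y): not NE [P3→X gives 6>4]
(C,Q,X): not NE [P1→B gives 5>2; P3→Y gives 9>1]
(C,Q,Y): not NE [P2→P gives 6>5]

PSNE = {(C,P,X)}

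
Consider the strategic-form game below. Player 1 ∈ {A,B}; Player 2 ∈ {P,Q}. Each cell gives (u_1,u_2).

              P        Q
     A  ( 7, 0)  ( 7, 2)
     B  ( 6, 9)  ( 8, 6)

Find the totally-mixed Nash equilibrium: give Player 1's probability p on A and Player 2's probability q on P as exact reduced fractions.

P1 indiff ⇒ q·7+(1-q)·7 = q·6+(1-q)·8 ⇒ q(1) = (1-q)(1) ⇒ q = 1/2
P2 indiff ⇒ p·0+(1-p)·9 = p·2+(1-p)·6 ⇒ p(-2) = (1-p)(-3) ⇒ p = 3/5

P1 mixes 3/5 on A; P2 mixes 1/2 on P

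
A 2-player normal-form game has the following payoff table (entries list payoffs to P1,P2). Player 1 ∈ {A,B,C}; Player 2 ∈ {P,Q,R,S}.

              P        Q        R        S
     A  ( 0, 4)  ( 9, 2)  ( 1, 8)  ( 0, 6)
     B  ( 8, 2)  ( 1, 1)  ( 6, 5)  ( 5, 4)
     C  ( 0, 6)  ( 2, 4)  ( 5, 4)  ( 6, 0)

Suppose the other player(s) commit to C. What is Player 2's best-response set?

u_2(P vs C) = 6
u_2(Q vs C) = 4
u_2(R vs C) = 4
u_2(S vs C) = 0
max payoff 6 at {P}

BR_2 = {P}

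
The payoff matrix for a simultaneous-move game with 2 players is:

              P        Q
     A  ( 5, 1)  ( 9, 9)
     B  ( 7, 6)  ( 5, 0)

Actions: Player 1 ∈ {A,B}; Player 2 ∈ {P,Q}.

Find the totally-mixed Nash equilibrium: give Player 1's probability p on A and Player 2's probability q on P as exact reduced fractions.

P1 indiff ⇒ q·5+(1-q)·9 = q·7+(1-q)·5 ⇒ q(-2) = (1-q)(-4) ⇒ q = 2/3
P2 indiff ⇒ p·1+(1-p)·6 = p·9+(1-p)·0 ⇒ p(-8) = (1-p)(-6) ⇒ p = 3/7

(p,q) = (3/7, 2/3)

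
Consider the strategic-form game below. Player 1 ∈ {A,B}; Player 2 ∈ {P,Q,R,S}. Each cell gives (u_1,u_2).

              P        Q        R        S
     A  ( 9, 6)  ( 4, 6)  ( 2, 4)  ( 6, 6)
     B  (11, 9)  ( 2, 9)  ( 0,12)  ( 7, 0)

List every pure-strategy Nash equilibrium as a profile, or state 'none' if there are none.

(A,P): not NE [P1→B gives 11>9]
(A,Q): NE
(A,R): not NE [P2→S gives 6>4]
(A,S): not NE [P1→B gives 7>6]
(B,P): not NE [P2→R gives 12>9]
(B,Q): not NE [P1→A gives 4>2; P2→R gives 12>9]
(B,R): not NE [P1→A gives 2>0]
(B,S): not NE [P2→R gives 12>0]

NE set: (A,Q)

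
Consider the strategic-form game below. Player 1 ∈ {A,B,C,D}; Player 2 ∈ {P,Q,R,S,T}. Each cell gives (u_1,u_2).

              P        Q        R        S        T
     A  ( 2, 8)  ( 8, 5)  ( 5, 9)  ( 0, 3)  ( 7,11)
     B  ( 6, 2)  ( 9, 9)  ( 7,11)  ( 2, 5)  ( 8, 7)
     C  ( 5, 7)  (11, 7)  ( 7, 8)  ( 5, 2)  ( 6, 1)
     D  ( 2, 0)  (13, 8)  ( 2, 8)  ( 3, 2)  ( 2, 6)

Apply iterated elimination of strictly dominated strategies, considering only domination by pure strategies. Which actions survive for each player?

P1 drop A (B beats it: P:6>2 Q:9>8 R:7>5 S:2>0 T:8>7)
P2 drop P (R beats it: B:11>2 C:8>7 D:8>0)
P2 drop S (Q beats it: B:9>5 C:7>2 D:8>2)
P2 drop T (Q beats it: B:9>7 C:7>1 D:8>6)
P1→{B,C,D} P2→{Q,R}

IESDS → P1:{B,C,D} P2:{Q,R}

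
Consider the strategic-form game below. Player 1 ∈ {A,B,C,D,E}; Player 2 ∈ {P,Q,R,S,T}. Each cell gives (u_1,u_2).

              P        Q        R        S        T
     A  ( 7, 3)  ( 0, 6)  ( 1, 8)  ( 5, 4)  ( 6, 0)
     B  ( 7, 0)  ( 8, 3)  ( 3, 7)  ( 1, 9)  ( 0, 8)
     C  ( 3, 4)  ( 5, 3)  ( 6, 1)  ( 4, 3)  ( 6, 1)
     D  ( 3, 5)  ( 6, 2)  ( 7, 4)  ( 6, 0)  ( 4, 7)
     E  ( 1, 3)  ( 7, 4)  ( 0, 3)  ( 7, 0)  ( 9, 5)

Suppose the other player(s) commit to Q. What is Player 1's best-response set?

u_1(A vs Q) = 0
u_1(B vs Q) = 8
u_1(C vs Q) = 5
u_1(D vs Q) = 6
u_1(E vs Q) = 7
max payoff 8 at {B}

P1 best: {B}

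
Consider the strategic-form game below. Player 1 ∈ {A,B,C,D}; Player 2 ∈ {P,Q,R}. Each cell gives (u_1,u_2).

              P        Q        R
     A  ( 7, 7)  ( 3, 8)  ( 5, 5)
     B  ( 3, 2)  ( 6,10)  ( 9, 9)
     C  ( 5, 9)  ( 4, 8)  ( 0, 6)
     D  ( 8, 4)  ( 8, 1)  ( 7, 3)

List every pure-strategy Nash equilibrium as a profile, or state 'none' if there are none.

NE set: (D,P)

(A,P): not NE [P1→D gives 8>7; P2→Q gives 8>7]
(A,Q): not NE [P1→D gives 8>3]
(A,R): not NE [P1→B gives 9>5; P2→Q gives 8>5]
(B,P): not NE [P1→D gives 8>3; P2→Q gives 10>2]
(B,Q): not NE [P1→D gives 8>6]
(B,R): not NE [P2→Q gives 10>9]
(C,P): not NE [P1→D gives 8>5]
(C,Q): not NE [P1→D gives 8>4; P2→P gives 9>8]
(C,R): not NE [P1→B gives 9>0; P2→P gives 9>6]
(D,P): NE
(D,Q): not NE [P2→P gives 4>1]
(D,R): not NE [P1→B gives 9>7; P2→P gives 4>3]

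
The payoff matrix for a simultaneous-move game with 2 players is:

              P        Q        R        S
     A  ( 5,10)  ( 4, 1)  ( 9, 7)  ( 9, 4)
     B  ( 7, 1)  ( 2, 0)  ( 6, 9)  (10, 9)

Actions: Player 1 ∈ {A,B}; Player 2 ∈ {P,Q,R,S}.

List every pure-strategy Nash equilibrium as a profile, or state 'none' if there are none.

NE set: (B,S)

(A,P): not NE [P1→B gives 7>5]
(A,Q): not NE [P2→P gives 10>1]
(A,R): not NE [P2→P gives 10>7]
(A,S): not NE [P1→B gives 10>9; P2→P gives 10>4]
(B,P): not NE [P2→S gives 9>1]
(B,Q): not NE [P1→A gives 4>2; P2→S gives 9>0]
(B,R): not NE [P1→A gives 9>6]
(B,S): NE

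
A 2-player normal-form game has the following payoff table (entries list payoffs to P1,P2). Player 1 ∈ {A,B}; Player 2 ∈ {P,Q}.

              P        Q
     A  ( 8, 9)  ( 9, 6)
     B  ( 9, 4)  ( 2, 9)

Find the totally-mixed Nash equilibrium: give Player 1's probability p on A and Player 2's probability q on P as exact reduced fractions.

P1 mixes 5/8 on A; P2 mixes 7/8 on P

P1 indiff ⇒ q·8+(1-q)·9 = q·9+(1-q)·2 ⇒ q(-1) = (1-q)(-7) ⇒ q = 7/8
P2 indiff ⇒ p·9+(1-p)·4 = p·6+(1-p)·9 ⇒ p(3) = (1-p)(5) ⇒ p = 5/8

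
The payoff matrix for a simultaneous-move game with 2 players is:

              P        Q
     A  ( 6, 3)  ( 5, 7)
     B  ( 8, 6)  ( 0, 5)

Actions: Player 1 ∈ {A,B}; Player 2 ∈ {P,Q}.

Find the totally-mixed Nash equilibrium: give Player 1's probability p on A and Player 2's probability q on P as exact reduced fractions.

P1 indiff ⇒ q·6+(1-q)·5 = q·8+(1-q)·0 ⇒ q(-2) = (1-q)(-5) ⇒ q = 5/7
P2 indiff ⇒ p·3+(1-p)·6 = p·7+(1-p)·5 ⇒ p(-4) = (1-p)(-1) ⇒ p = 1/5

p=1/5, q=5/7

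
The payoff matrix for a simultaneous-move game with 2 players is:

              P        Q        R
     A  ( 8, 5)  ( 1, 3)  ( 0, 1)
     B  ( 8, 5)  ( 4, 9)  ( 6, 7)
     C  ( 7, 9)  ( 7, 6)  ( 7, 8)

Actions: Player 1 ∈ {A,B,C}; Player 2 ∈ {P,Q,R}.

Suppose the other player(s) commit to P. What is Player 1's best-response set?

u_1(A vs P) = 8
u_1(B vs P) = 8
u_1(C vs P) = 7
max payoff 8 at {A,B}

P1 best: {A,B}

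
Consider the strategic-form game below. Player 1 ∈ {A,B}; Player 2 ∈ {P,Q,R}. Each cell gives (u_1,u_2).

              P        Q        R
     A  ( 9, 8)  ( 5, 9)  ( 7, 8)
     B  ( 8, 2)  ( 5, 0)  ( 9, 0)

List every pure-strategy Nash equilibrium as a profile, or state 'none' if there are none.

(A,P): not NE [P2→Q gives 9>8]
(A,Q): NE
(A,R): not NE [P1→B gives 9>7; P2→Q gives 9>8]
(B,P): not NE [P1→A gives 9>8]
(B,Q): not NE [P2→P gives 2>0]
(B,R): not NE [P2→P gives 2>0]

Nash profiles: (A,Q)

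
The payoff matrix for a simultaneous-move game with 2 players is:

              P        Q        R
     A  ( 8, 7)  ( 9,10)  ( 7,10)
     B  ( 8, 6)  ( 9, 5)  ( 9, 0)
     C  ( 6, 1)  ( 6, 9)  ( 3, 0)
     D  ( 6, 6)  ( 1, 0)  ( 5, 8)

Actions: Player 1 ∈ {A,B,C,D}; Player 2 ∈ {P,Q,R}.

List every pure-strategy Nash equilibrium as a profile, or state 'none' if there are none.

Nash profiles: (A,Q), (B,P)

(A,P): not NE [P2→R gives 10>7]
(A,Q): NE
(A,R): not NE [P1→B gives 9>7]
(B,P): NE
(B,Q): not NE [P2→P gives 6>5]
(B,R): not NE [P2→P gives 6>0]
(C,P): not NE [P1→B gives 8>6; P2→Q gives 9>1]
(C,Q): not NE [P1→B gives 9>6]
(C,R): not NE [P1→B gives 9>3; P2→Q gives 9>0]
(D,P): not NE [P1→B gives 8>6; P2→R gives 8>6]
(D,Q): not NE [P1→B gives 9>1; P2→R gives 8>0]
(D,R): not NE [P1→B gives 9>5]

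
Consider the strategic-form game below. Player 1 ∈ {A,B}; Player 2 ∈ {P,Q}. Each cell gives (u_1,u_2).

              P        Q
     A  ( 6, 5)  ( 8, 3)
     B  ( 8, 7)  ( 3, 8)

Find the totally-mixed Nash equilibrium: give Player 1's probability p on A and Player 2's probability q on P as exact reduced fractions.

(p,q) = (1/3, 5/7)

P1 indiff ⇒ q·6+(1-q)·8 = q·8+(1-q)·3 ⇒ q(-2) = (1-q)(-5) ⇒ q = 5/7
P2 indiff ⇒ p·5+(1-p)·7 = p·3+(1-p)·8 ⇒ p(2) = (1-p)(1) ⇒ p = 1/3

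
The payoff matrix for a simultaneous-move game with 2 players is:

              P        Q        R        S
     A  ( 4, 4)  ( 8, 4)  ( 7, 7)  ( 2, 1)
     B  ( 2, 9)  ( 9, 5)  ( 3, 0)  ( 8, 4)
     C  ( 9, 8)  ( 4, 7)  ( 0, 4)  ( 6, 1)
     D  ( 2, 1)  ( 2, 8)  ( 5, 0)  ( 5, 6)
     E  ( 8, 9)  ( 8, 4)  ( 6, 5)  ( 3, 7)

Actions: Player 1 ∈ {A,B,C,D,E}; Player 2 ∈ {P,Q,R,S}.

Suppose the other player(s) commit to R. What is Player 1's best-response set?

argmax u_1 = {A}

u_1(A vs R) = 7
u_1(B vs R) = 3
u_1(C vs R) = 0
u_1(D vs R) = 5
u_1(E vs R) = 6
max payoff 7 at {A}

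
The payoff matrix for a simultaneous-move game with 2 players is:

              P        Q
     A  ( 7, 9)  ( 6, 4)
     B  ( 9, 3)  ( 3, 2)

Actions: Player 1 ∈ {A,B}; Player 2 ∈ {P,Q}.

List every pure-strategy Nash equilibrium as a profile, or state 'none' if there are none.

Nash profiles: (B,P)

(A,P): not NE [P1→B gives 9>7]
(A,Q): not NE [P2→P gives 9>4]
(B,P): NE
(B,Q): not NE [P1→A gives 6>3; P2→P gives 3>2]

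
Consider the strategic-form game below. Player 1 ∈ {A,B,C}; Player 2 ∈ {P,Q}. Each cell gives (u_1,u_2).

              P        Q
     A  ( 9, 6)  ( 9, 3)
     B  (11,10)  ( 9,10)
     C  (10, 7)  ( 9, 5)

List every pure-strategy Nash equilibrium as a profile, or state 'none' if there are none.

(A,P): not NE [P1→B gives 11>9]
(A,Q): not NE [P2→P gives 6>3]
(B,P): NE
(B,Q): NE
(C,P): not NE [P1→B gives 11>10]
(C,Q): not NE [P2→P gives 7>5]

NE set: (B,P), (B,Q)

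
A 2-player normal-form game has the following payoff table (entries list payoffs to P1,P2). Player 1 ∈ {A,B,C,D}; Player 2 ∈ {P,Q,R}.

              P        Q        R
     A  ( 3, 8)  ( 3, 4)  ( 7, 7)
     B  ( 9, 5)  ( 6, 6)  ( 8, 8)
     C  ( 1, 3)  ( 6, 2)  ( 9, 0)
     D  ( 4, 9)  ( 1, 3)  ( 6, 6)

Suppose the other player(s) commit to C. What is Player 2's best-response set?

u_2(P vs C) = 3
u_2(Q vs C) = 2
u_2(R vs C) = 0
max payoff 3 at {P}

argmax u_2 = {P}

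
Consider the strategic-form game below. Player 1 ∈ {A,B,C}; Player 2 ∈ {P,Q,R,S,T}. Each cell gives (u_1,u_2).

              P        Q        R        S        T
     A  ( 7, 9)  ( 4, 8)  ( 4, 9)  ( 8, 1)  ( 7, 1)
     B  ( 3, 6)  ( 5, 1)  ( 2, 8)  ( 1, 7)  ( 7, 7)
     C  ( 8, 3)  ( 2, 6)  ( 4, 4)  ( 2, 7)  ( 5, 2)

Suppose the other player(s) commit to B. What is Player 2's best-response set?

BR_2 = {R}

u_2(P vs B) = 6
u_2(Q vs B) = 1
u_2(R vs B) = 8
u_2(S vs B) = 7
u_2(T vs B) = 7
max payoff 8 at {R}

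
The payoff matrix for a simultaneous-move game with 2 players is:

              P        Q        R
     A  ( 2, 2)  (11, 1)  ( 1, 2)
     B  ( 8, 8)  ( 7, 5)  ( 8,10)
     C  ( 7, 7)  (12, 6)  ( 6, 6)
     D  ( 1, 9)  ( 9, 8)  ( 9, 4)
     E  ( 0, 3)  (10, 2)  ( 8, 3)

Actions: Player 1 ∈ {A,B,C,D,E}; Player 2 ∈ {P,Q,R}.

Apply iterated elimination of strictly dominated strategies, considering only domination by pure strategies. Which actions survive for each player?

P1 drop A (C beats it: P:7>2 Q:12>11 R:6>1)
P2 drop Q (P beats it: B:8>5 C:7>6 D:9>8 E:3>2)
P1 drop C (B beats it: P:8>7 R:8>6)
P1 drop E (D beats it: P:1>0 R:9>8)
P1→{B,D} P2→{P,R}

IESDS → P1:{B,D} P2:{P,R}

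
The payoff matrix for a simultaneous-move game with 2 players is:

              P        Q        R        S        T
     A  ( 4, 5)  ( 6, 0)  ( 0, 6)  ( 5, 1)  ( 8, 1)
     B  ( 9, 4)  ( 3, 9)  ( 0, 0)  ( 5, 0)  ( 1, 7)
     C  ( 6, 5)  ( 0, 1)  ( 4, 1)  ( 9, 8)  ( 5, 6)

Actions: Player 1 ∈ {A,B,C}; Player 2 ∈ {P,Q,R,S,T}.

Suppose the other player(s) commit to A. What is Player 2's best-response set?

u_2(P vs A) = 5
u_2(Q vs A) = 0
u_2(R vs A) = 6
u_2(S vs A) = 1
u_2(T vs A) = 1
max payoff 6 at {R}

P2 best: {R}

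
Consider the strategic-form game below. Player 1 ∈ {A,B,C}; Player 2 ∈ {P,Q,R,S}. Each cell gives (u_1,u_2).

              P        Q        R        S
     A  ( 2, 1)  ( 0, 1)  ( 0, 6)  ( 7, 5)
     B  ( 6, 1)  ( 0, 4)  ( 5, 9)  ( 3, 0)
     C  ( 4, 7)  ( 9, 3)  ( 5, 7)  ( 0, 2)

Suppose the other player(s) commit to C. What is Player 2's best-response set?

u_2(P vs C) = 7
u_2(Q vs C) = 3
u_2(R vs C) = 7
u_2(S vs C) = 2
max payoff 7 at {P,R}

BR_2 = {P,R}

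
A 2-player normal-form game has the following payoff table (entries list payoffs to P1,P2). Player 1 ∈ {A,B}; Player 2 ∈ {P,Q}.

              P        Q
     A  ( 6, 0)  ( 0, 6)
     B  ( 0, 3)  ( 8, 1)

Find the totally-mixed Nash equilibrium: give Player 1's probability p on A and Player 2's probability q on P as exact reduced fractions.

P1 indiff ⇒ q·6+(1-q)·0 = q·0+(1-q)·8 ⇒ q(6) = (1-q)(8) ⇒ q = 4/7
P2 indiff ⇒ p·0+(1-p)·3 = p·6+(1-p)·1 ⇒ p(-6) = (1-p)(-2) ⇒ p = 1/4

(p,q) = (1/4, 4/7)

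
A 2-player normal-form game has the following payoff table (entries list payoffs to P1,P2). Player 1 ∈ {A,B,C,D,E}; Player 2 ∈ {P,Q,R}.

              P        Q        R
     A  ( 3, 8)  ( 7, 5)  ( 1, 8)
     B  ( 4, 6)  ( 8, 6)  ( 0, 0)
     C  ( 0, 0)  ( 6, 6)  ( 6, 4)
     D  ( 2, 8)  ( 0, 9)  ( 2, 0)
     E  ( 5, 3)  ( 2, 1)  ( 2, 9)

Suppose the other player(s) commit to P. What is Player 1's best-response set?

P1 best: {E}

u_1(A vs P) = 3
u_1(B vs P) = 4
u_1(C vs P) = 0
u_1(D vs P) = 2
u_1(E vs P) = 5
max payoff 5 at {E}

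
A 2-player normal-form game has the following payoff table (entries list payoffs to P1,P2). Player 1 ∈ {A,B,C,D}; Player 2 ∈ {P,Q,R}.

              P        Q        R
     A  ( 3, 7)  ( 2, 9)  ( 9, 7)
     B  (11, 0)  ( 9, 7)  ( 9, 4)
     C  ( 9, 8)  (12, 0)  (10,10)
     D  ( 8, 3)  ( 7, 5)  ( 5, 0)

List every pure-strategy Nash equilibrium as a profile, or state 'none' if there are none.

NE set: (C,R)

(A,P): not NE [P1→B gives 11>3; P2→Q gives 9>7]
(A,Q): not NE [P1→C gives 12>2]
(A,R): not NE [P1→C gives 10>9; P2→Q gives 9>7]
(B,P): not NE [P2→Q gives 7>0]
(B,Q): not NE [P1→C gives 12>9]
(B,R): not NE [P1→C gives 10>9; P2→Q gives 7>4]
(C,P): not NE [P1→B gives 11>9; P2→R gives 10>8]
(C,Q): not NE [P2→R gives 10>0]
(C,R): NE
(D,P): not NE [P1→B gives 11>8; P2→Q gives 5>3]
(D,Q): not NE [P1→C gives 12>7]
(D,R): not NE [P1→C gives 10>5; P2→Q gives 5>0]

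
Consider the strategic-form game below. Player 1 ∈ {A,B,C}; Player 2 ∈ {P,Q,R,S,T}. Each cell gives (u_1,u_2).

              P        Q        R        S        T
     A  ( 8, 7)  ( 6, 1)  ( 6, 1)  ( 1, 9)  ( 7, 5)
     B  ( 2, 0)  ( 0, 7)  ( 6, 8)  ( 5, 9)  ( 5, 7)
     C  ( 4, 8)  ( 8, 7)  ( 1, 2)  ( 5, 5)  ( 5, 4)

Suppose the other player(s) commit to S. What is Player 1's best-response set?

u_1(A vs S) = 1
u_1(B vs S) = 5
u_1(C vs S) = 5
max payoff 5 at {B,C}

BR_1 = {B,C}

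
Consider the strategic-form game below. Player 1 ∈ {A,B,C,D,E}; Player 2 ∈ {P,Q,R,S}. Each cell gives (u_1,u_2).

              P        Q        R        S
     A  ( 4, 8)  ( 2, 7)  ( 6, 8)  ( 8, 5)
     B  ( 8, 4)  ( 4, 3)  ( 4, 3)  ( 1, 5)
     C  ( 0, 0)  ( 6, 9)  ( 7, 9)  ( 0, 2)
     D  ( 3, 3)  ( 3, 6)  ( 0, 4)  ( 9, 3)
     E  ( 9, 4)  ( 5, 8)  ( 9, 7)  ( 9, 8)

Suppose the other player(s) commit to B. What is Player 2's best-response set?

argmax u_2 = {S}

u_2(P vs B) = 4
u_2(Q vs B) = 3
u_2(R vs B) = 3
u_2(S vs B) = 5
max payoff 5 at {S}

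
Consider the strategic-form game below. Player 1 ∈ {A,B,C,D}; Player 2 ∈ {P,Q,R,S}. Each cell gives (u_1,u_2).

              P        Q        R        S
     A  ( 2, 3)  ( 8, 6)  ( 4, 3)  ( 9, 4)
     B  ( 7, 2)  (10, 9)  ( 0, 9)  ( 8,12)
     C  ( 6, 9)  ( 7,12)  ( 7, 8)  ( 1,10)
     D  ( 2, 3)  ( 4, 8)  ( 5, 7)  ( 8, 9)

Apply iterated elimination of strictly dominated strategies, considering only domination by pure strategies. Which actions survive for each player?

P2 drop P (Q beats it: A:6>3 B:9>2 C:12>9 D:8>3)
P2 drop R (S beats it: A:4>3 B:12>9 C:10>8 D:9>7)
P1 drop C (A beats it: Q:8>7 S:9>1)
P1 drop D (A beats it: Q:8>4 S:9>8)
P1→{A,B} P2→{Q,S}

IESDS → P1:{A,B} P2:{Q,S}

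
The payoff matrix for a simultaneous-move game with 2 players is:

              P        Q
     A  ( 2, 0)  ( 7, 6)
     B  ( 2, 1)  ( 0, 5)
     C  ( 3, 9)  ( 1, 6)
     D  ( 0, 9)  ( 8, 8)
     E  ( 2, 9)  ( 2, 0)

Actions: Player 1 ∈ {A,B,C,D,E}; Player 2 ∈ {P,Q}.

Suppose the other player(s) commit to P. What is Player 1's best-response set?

P1 best: {C}

u_1(A vs P) = 2
u_1(B vs P) = 2
u_1(C vs P) = 3
u_1(D vs P) = 0
u_1(E vs P) = 2
max payoff 3 at {C}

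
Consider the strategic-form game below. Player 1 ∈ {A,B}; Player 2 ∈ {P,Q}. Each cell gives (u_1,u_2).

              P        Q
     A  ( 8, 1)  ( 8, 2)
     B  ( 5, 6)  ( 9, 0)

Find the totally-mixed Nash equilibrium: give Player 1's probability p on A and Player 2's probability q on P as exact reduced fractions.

P1 mixes 6/7 on A; P2 mixes 1/4 on P

P1 indiff ⇒ q·8+(1-q)·8 = q·5+(1-q)·9 ⇒ q(3) = (1-q)(1) ⇒ q = 1/4
P2 indiff ⇒ p·1+(1-p)·6 = p·2+(1-p)·0 ⇒ p(-1) = (1-p)(-6) ⇒ p = 6/7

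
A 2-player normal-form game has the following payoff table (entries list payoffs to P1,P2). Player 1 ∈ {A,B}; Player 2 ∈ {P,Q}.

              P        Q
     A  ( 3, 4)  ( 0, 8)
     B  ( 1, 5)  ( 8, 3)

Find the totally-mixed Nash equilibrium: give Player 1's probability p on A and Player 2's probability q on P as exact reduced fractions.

(p,q) = (1/3, 4/5)

P1 indiff ⇒ q·3+(1-q)·0 = q·1+(1-q)·8 ⇒ q(2) = (1-q)(8) ⇒ q = 4/5
P2 indiff ⇒ p·4+(1-p)·5 = p·8+(1-p)·3 ⇒ p(-4) = (1-p)(-2) ⇒ p = 1/3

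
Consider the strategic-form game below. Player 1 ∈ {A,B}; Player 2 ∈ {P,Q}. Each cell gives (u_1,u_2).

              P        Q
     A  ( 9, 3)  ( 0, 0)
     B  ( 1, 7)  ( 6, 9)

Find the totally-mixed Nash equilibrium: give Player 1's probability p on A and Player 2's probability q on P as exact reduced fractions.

(p,q) = (2/5, 3/7)

P1 indiff ⇒ q·9+(1-q)·0 = q·1+(1-q)·6 ⇒ q(8) = (1-q)(6) ⇒ q = 3/7
P2 indiff ⇒ p·3+(1-p)·7 = p·0+(1-p)·9 ⇒ p(3) = (1-p)(2) ⇒ p = 2/5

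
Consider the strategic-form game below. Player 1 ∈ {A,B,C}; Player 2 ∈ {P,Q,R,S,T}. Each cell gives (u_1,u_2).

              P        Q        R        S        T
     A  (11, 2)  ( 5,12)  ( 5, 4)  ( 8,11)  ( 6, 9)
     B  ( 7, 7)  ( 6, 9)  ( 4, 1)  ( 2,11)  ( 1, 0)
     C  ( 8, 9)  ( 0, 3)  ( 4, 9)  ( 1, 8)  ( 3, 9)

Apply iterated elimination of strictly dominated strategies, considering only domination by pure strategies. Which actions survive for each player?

P1 drop C (A beats it: P:11>8 Q:5>0 R:5>4 S:8>1 T:6>3)
P2 drop P (Q beats it: A:12>2 B:9>7)
P2 drop R (Q beats it: A:12>4 B:9>1)
P2 drop T (Q beats it: A:12>9 B:9>0)
P1→{A,B} P2→{Q,S}

Remaining: P1:{A,B} P2:{Q,S}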